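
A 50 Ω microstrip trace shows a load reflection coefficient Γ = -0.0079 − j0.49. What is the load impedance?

Z_L = Z_0·(1 + Γ)/(1 − Γ) = 50·(0.992 − j0.49)/(1.01 + j0.49)

Z_L ≈ 30.2 − j39 Ω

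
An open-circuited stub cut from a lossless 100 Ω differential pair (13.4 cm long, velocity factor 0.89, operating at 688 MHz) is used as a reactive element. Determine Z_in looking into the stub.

Z_in ≈ +j68.2 Ω

λ = v/f = 0.89·c / 688 MHz = 0.388 m
βl = 2π·l/λ = 2π × 0.345 = 124°
tan(βl) = -1.47
For an open-circuited stub, Z_in = −jZ_0·cot(βl) = −jZ_0/tan(βl)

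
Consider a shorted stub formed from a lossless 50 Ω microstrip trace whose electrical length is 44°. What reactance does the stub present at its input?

tan(βl) = 0.966
For a shorted stub, Z_in = jZ_0·tan(βl)

X_in ≈ 48.3 Ω (inductive)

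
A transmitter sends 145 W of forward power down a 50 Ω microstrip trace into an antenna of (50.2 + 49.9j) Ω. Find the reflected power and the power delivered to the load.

|Γ| = |(0.2 + j49.9)/(100.2 + j49.9)| = 0.446
|Γ|² = 0.199
P_refl = |Γ|²·P_inc = 28.8 W, P_del = (1 − |Γ|²)·P_inc = 116 W

P_reflected ≈ 28.8 W; P_delivered ≈ 116 W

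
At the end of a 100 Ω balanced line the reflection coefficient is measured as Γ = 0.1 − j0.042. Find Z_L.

Z_L = Z_0·(1 + Γ)/(1 − Γ) = 100·(1.1 − j0.042)/(0.9 + j0.042)

Z_L ≈ 122 − j10.3 Ω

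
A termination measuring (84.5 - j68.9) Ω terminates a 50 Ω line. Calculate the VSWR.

Γ = (Z_L − Z_0)/(Z_L + Z_0) = (34.5 − j68.9)/(134.5 − j68.9)
|Γ| = 77.1/151 = 0.51
VSWR = (1 + |Γ|)/(1 − |Γ|) = 1.51/0.49

VSWR ≈ 3.08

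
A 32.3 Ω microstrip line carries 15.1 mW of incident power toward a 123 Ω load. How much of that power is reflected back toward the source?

Γ = (123 − 32.3)/(123 + 32.3) = 0.584
|Γ|² = 0.341
P_refl = |Γ|²·P_inc = 5.15 mW, P_del = (1 − |Γ|²)·P_inc = 9.95 mW

P_reflected ≈ 5.15 mW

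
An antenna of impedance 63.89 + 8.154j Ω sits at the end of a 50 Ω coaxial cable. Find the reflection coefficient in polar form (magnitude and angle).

Γ = (Z_L − Z_0)/(Z_L + Z_0) = (13.89 + j8.154)/(113.9 + j8.154)
|Γ| = 16.1/114 = 0.141

Γ ≈ 0.141 ∠ 26.3°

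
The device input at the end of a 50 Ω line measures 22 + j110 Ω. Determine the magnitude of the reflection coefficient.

|Γ| ≈ 0.863

Γ = (Z_L − Z_0)/(Z_L + Z_0) = (-28 + j110)/(72 + j110)
|Γ| = 114/131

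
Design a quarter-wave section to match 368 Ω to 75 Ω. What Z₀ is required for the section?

Z_qwt ≈ 166 Ω

Z_qwt = √(Z_0·R_L) = √(75 × 368) = √27600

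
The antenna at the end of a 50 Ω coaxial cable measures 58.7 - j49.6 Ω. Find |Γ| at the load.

|Γ| ≈ 0.421

Γ = (Z_L − Z_0)/(Z_L + Z_0) = (8.7 − j49.6)/(108.7 − j49.6)
|Γ| = 50.4/119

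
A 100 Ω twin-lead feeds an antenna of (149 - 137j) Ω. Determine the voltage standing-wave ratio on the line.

Γ = (Z_L − Z_0)/(Z_L + Z_0) = (49 − j137)/(249 − j137)
|Γ| = 145/284 = 0.512
VSWR = (1 + |Γ|)/(1 − |Γ|) = 1.51/0.488

VSWR ≈ 3.1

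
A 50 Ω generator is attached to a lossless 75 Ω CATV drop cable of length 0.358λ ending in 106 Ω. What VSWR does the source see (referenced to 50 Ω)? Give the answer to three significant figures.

VSWR ≈ 1.62

βl = 2π × 0.358 = 129°
tan(βl) = -1.24
Z_in = Z_0·(Z_L + jZ_0·tanβl)/(Z_0 + jZ_L·tanβl) = 66.1 + j22.8 Ω
Γ_s = (Z_in − Z_s)/(Z_in + Z_s) = (16.1 + j22.8)/(116 + j22.8), |Γ_s| = 0.236
VSWR = (1 + |Γ_s|)/(1 − |Γ_s|)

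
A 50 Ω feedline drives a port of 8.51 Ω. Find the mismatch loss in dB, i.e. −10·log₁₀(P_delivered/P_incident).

mismatch loss ≈ 3.04 dB

Γ = (8.51 − 50)/(8.51 + 50) = -0.709
|Γ|² = 0.503, so P_del/P_inc = 1 − |Γ|² = 0.497
ML = −10·log₁₀(1 − |Γ|²)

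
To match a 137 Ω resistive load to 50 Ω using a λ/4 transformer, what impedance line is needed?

Z_qwt ≈ 82.8 Ω

Z_qwt = √(Z_0·R_L) = √(50 × 137) = √6850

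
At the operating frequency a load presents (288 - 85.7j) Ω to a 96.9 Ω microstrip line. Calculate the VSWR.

VSWR ≈ 3.27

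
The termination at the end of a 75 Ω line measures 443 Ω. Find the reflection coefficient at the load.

Γ = 0.71

Γ = (Z_L − Z_0)/(Z_L + Z_0) = (443 − 75)/(443 + 75) = 368/518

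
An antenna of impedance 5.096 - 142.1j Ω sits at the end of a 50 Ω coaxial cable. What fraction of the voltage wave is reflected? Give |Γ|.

Γ = (Z_L − Z_0)/(Z_L + Z_0) = (-44.9 − j142.1)/(55.1 − j142.1)
|Γ| = 149/152

|Γ| ≈ 0.978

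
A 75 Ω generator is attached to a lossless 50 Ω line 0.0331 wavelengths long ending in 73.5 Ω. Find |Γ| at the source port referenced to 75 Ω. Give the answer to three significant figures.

|Γ| ≈ 0.0841

βl = 2π × 0.0331 = 11.9°
tan(βl) = 0.211
Z_in = Z_0·(Z_L + jZ_0·tanβl)/(Z_0 + jZ_L·tanβl) = 70 − j11.2 Ω
Γ_s = (Z_in − Z_s)/(Z_in + Z_s) = (-4.97 − j11.2)/(145 − j11.2), |Γ_s| = 0.0841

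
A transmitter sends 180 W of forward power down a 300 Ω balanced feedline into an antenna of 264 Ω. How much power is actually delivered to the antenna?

Γ = (264 − 300)/(264 + 300) = -0.0638
|Γ|² = 0.00407
P_refl = |Γ|²·P_inc = 0.733 W, P_del = (1 − |Γ|²)·P_inc = 179 W

P_delivered ≈ 179 W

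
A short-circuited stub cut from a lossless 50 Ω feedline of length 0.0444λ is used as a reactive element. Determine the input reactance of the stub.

X_in ≈ 14.3 Ω (inductive)

βl = 2π × 0.0444 = 16°
tan(βl) = 0.286
For a short-circuited stub, Z_in = jZ_0·tan(βl)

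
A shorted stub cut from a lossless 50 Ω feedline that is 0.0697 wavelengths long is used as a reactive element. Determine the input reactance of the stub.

βl = 2π × 0.0697 = 25.1°
tan(βl) = 0.468
For a shorted stub, Z_in = jZ_0·tan(βl)

X_in ≈ 23.4 Ω (inductive)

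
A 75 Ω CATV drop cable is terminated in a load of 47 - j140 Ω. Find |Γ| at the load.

|Γ| ≈ 0.769

Γ = (Z_L − Z_0)/(Z_L + Z_0) = (-28 − j140)/(122 − j140)
|Γ| = 143/186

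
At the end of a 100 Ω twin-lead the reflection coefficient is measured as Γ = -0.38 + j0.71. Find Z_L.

Z_L = Z_0·(1 + Γ)/(1 − Γ) = 100·(0.62 + j0.71)/(1.38 − j0.71)

Z_L ≈ 14.6 + j59 Ω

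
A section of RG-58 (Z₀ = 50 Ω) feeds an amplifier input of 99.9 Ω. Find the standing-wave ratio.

VSWR ≈ 2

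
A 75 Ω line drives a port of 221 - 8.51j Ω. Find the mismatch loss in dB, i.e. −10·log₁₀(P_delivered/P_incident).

Γ = (146 − j8.51)/(296 − j8.51), |Γ| = 0.494
|Γ|² = 0.244, so P_del/P_inc = 1 − |Γ|² = 0.756
ML = −10·log₁₀(1 − |Γ|²)

mismatch loss ≈ 1.21 dB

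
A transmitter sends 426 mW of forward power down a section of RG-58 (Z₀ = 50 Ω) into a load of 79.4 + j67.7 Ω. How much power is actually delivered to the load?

|Γ| = |(29.4 + j67.7)/(129.4 + j67.7)| = 0.505
|Γ|² = 0.255
P_refl = |Γ|²·P_inc = 109 mW, P_del = (1 − |Γ|²)·P_inc = 317 mW

P_delivered ≈ 317 mW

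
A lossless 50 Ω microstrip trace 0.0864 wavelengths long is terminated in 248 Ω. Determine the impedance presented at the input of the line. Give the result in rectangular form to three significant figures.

Z_in ≈ 34 − j71.5 Ω

βl = 2π × 0.0864 = 31.1°
tan(βl) = tan(31.1°) = 0.603
Z_in = Z_0·(Z_L + jZ_0·tanβl)/(Z_0 + jZ_L·tanβl)
     = 50·(248 + j30.2)/(50 + j150)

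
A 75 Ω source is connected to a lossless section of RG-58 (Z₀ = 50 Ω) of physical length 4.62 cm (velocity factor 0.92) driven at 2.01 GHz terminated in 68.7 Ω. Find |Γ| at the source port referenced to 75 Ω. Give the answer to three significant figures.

λ = v/f = 0.92·c / 2.01 GHz = 0.137 m
βl = 2π·l/λ = 2π × 0.336 = 121°
tan(βl) = -1.66
Z_in = Z_0·(Z_L + jZ_0·tanβl)/(Z_0 + jZ_L·tanβl) = 41.6 + j11.9 Ω
Γ_s = (Z_in − Z_s)/(Z_in + Z_s) = (-33.4 + j11.9)/(117 + j11.9), |Γ_s| = 0.302

|Γ| ≈ 0.302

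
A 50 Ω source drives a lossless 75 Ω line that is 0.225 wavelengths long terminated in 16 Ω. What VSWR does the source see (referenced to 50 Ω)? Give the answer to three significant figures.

VSWR ≈ 6.94

βl = 2π × 0.225 = 81°
tan(βl) = 6.31
Z_in = Z_0·(Z_L + jZ_0·tanβl)/(Z_0 + jZ_L·tanβl) = 232 + j161 Ω
Γ_s = (Z_in − Z_s)/(Z_in + Z_s) = (182 + j161)/(282 + j161), |Γ_s| = 0.748
VSWR = (1 + |Γ_s|)/(1 − |Γ_s|)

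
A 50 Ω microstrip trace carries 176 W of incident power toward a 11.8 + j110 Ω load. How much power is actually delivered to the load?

P_delivered ≈ 26.1 W

|Γ| = |(-38.2 + j110)/(61.8 + j110)| = 0.923
|Γ|² = 0.852
P_refl = |Γ|²·P_inc = 150 W, P_del = (1 − |Γ|²)·P_inc = 26.1 W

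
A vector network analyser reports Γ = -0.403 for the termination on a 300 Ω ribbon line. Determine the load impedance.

Z_L ≈ 128 Ω

Z_L = Z_0·(1 + Γ)/(1 − Γ) = 300·(0.597)/(1.4)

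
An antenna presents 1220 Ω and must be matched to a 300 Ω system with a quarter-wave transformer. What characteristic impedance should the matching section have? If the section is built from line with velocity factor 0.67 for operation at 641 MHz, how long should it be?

Z_qwt ≈ 605 Ω; length ≈ 7.84 cm

Z_qwt = √(Z_0·R_L) = √(300 × 1220) = √366000
λ = 0.67·c/f = 0.314 m, so l = λ/4 = 0.0784 m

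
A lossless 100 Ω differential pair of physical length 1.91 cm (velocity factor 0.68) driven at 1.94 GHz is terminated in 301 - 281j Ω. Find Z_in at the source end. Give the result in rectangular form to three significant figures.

λ = v/f = 0.68·c / 1.94 GHz = 0.105 m
βl = 2π·l/λ = 2π × 0.182 = 65.4°
tan(βl) = tan(65.4°) = 2.18
Z_in = Z_0·(Z_L + jZ_0·tanβl)/(Z_0 + jZ_L·tanβl)
     = 100·(301 − j62.7)/(713 + j657)

Z_in ≈ 18.4 − j25.8 Ω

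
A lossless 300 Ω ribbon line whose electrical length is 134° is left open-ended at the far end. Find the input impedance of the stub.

Z_in ≈ +j290 Ω

tan(βl) = -1.04
For an open-ended stub, Z_in = −jZ_0·cot(βl) = −jZ_0/tan(βl)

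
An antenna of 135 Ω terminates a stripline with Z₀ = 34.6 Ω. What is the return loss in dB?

RL ≈ 4.55 dB

Γ = (135 − 34.6)/(135 + 34.6) = 0.592
RL = −20·log₁₀|Γ| = −20·log₁₀(0.592)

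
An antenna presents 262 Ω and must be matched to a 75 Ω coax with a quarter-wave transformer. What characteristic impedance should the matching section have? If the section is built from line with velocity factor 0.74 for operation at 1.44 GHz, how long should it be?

Z_qwt = √(Z_0·R_L) = √(75 × 262) = √19650
λ = 0.74·c/f = 0.154 m, so l = λ/4 = 0.0385 m

Z_qwt ≈ 140 Ω; length ≈ 3.85 cm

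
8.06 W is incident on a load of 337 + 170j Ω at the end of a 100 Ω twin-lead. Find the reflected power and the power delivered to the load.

|Γ| = |(237 + j170)/(437 + j170)| = 0.622
|Γ|² = 0.387
P_refl = |Γ|²·P_inc = 3.12 W, P_del = (1 − |Γ|²)·P_inc = 4.94 W

P_reflected ≈ 3.12 W; P_delivered ≈ 4.94 W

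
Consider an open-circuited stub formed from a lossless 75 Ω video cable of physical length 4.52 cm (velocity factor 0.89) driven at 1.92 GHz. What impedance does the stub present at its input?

λ = v/f = 0.89·c / 1.92 GHz = 0.139 m
βl = 2π·l/λ = 2π × 0.325 = 117°
tan(βl) = -1.96
For an open-circuited stub, Z_in = −jZ_0·cot(βl) = −jZ_0/tan(βl)

Z_in ≈ +j38.2 Ω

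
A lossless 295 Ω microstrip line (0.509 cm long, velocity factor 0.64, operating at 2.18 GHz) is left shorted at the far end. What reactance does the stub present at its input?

λ = v/f = 0.64·c / 2.18 GHz = 0.0881 m
βl = 2π·l/λ = 2π × 0.0578 = 20.8°
tan(βl) = 0.38
For a shorted stub, Z_in = jZ_0·tan(βl)

X_in ≈ 112 Ω (inductive)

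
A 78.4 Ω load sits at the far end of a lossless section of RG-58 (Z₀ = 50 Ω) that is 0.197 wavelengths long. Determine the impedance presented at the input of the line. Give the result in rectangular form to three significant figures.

βl = 2π × 0.197 = 70.9°
tan(βl) = tan(70.9°) = 2.89
Z_in = Z_0·(Z_L + jZ_0·tanβl)/(Z_0 + jZ_L·tanβl)
     = 50·(78.4 + j145)/(50 + j227)

Z_in ≈ 34 − j9.78 Ω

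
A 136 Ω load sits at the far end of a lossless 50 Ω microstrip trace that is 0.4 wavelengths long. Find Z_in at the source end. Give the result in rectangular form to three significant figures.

βl = 2π × 0.4 = 144°
tan(βl) = tan(144°) = -0.727
Z_in = Z_0·(Z_L + jZ_0·tanβl)/(Z_0 + jZ_L·tanβl)
     = 50·(136 − j36.3)/(50 − j98.8)

Z_in ≈ 42.4 + j47.4 Ω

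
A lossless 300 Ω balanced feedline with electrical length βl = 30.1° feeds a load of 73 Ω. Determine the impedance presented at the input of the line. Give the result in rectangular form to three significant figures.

Z_in ≈ 95.6 + j160 Ω

tan(βl) = tan(30.1°) = 0.58
Z_in = Z_0·(Z_L + jZ_0·tanβl)/(Z_0 + jZ_L·tanβl)
     = 300·(73 + j174)/(300 + j42.3)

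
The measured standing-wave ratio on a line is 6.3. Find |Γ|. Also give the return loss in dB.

|Γ| = (S − 1)/(S + 1) = (6.3 − 1)/(6.3 + 1) = 5.3/7.3
RL = −20·log₁₀|Γ| = −20·log₁₀(0.726)

|Γ| ≈ 0.726; return loss ≈ 2.78 dB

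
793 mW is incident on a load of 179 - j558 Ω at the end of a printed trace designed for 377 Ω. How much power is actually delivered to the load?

P_delivered ≈ 345 mW

|Γ| = |(-198 − j558)/(556 − j558)| = 0.752
|Γ|² = 0.565
P_refl = |Γ|²·P_inc = 448 mW, P_del = (1 − |Γ|²)·P_inc = 345 mW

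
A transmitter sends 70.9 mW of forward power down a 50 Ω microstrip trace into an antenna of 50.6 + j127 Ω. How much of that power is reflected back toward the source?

|Γ| = |(0.6 + j127)/(100.6 + j127)| = 0.784
|Γ|² = 0.614
P_refl = |Γ|²·P_inc = 43.6 mW, P_del = (1 − |Γ|²)·P_inc = 27.3 mW

P_reflected ≈ 43.6 mW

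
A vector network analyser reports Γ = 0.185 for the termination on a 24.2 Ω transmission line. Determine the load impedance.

Z_L ≈ 35.2 Ω

Z_L = Z_0·(1 + Γ)/(1 − Γ) = 24.2·(1.19)/(0.815)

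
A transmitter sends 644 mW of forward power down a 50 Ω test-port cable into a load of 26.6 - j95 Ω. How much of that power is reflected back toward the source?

P_reflected ≈ 414 mW

|Γ| = |(-23.4 − j95)/(76.6 − j95)| = 0.802
|Γ|² = 0.643
P_refl = |Γ|²·P_inc = 414 mW, P_del = (1 − |Γ|²)·P_inc = 230 mW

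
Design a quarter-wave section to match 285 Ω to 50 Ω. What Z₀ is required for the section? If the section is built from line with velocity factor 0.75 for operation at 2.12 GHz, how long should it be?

Z_qwt = √(Z_0·R_L) = √(50 × 285) = √14250
λ = 0.75·c/f = 0.106 m, so l = λ/4 = 0.0265 m

Z_qwt ≈ 119 Ω; length ≈ 2.65 cm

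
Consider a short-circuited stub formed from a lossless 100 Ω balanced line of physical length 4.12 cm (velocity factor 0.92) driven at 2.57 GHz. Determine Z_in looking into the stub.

λ = v/f = 0.92·c / 2.57 GHz = 0.107 m
βl = 2π·l/λ = 2π × 0.384 = 138°
tan(βl) = -0.897
For a short-circuited stub, Z_in = jZ_0·tan(βl)

Z_in ≈ −j89.7 Ω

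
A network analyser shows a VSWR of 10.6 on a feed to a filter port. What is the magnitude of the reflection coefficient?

|Γ| ≈ 0.828

|Γ| = (S − 1)/(S + 1) = (10.6 − 1)/(10.6 + 1) = 9.6/11.6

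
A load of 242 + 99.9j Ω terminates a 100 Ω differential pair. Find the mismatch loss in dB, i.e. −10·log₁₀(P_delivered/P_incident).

Γ = (142 + j99.9)/(342 + j99.9), |Γ| = 0.487
|Γ|² = 0.237, so P_del/P_inc = 1 − |Γ|² = 0.763
ML = −10·log₁₀(1 − |Γ|²)

mismatch loss ≈ 1.18 dB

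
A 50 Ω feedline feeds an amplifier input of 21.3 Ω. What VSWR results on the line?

VSWR ≈ 2.35

Γ = (21.3 − 50)/(21.3 + 50) = -0.403
VSWR = (1 + 0.403)/(1 − 0.403)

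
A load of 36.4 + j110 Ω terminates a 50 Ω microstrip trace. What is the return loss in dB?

Γ = (-13.6 + j110)/(86.4 + j110), |Γ| = 0.792
RL = −20·log₁₀|Γ| = −20·log₁₀(0.792)

RL ≈ 2.02 dB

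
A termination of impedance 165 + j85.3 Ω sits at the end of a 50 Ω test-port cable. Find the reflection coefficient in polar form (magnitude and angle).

Γ = (Z_L − Z_0)/(Z_L + Z_0) = (115 + j85.3)/(215 + j85.3)
|Γ| = 143/231 = 0.619

Γ ≈ 0.619 ∠ 14.9°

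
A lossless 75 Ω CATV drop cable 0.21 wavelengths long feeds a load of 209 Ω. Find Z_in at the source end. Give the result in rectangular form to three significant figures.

βl = 2π × 0.21 = 75.6°
tan(βl) = tan(75.6°) = 3.89
Z_in = Z_0·(Z_L + jZ_0·tanβl)/(Z_0 + jZ_L·tanβl)
     = 75·(209 + j292)/(75 + j814)

Z_in ≈ 28.4 − j16.6 Ω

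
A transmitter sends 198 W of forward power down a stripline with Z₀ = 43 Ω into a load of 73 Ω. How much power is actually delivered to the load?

P_delivered ≈ 185 W

Γ = (73 − 43)/(73 + 43) = 0.259
|Γ|² = 0.0669
P_refl = |Γ|²·P_inc = 13.2 W, P_del = (1 − |Γ|²)·P_inc = 185 W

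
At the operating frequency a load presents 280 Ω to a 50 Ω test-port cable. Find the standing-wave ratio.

VSWR ≈ 5.6

Γ = (280 − 50)/(280 + 50) = 0.697
VSWR = (1 + 0.697)/(1 − 0.697)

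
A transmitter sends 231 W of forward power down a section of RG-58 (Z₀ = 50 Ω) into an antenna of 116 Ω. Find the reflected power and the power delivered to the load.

Γ = (116 − 50)/(116 + 50) = 0.398
|Γ|² = 0.158
P_refl = |Γ|²·P_inc = 36.5 W, P_del = (1 − |Γ|²)·P_inc = 194 W

P_reflected ≈ 36.5 W; P_delivered ≈ 194 W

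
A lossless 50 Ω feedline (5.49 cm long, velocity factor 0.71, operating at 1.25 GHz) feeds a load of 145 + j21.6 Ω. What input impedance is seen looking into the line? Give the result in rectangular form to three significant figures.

Z_in ≈ 19.4 + j18.2 Ω

λ = v/f = 0.71·c / 1.25 GHz = 0.17 m
βl = 2π·l/λ = 2π × 0.322 = 116°
tan(βl) = tan(116°) = -2.05
Z_in = Z_0·(Z_L + jZ_0·tanβl)/(Z_0 + jZ_L·tanβl)
     = 50·(145 − j81)/(94.3 − j297)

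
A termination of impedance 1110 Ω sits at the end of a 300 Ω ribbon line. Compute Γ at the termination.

Γ = (Z_L − Z_0)/(Z_L + Z_0) = (1110 − 300)/(1110 + 300) = 810/1410

Γ = 0.574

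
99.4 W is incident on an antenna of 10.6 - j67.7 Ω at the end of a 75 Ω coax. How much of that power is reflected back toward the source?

P_reflected ≈ 72.9 W

|Γ| = |(-64.4 − j67.7)/(85.6 − j67.7)| = 0.856
|Γ|² = 0.733
P_refl = |Γ|²·P_inc = 72.9 W, P_del = (1 − |Γ|²)·P_inc = 26.5 W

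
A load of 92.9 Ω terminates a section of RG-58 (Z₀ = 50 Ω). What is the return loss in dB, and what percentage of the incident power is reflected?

RL ≈ 10.5 dB; 9.01% of incident power reflected

Γ = (92.9 − 50)/(92.9 + 50) = 0.3
RL = −20·log₁₀(0.3) = 10.5 dB
P_refl/P_inc = |Γ|² = 0.0901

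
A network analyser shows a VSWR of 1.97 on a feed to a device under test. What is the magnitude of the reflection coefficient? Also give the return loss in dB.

|Γ| ≈ 0.327; return loss ≈ 9.72 dB

|Γ| = (S − 1)/(S + 1) = (1.97 − 1)/(1.97 + 1) = 0.97/2.97
RL = −20·log₁₀|Γ| = −20·log₁₀(0.327)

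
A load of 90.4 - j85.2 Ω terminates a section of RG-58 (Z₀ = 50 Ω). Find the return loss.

Γ = (40.4 − j85.2)/(140.4 − j85.2), |Γ| = 0.574
RL = −20·log₁₀|Γ| = −20·log₁₀(0.574)

RL ≈ 4.82 dB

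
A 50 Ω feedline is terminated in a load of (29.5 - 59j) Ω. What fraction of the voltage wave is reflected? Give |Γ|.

Γ = (Z_L − Z_0)/(Z_L + Z_0) = (-20.5 − j59)/(79.5 − j59)
|Γ| = 62.5/99

|Γ| ≈ 0.631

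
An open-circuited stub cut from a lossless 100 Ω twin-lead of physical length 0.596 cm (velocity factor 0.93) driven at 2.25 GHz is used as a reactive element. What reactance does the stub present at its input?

X_in ≈ -321 Ω (capacitive)

λ = v/f = 0.93·c / 2.25 GHz = 0.124 m
βl = 2π·l/λ = 2π × 0.0481 = 17.3°
tan(βl) = 0.312
For an open-circuited stub, Z_in = −jZ_0·cot(βl) = −jZ_0/tan(βl)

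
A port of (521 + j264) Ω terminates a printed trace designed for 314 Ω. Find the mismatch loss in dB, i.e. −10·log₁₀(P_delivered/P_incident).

Γ = (207 + j264)/(835 + j264), |Γ| = 0.383
|Γ|² = 0.147, so P_del/P_inc = 1 − |Γ|² = 0.853
ML = −10·log₁₀(1 − |Γ|²)

mismatch loss ≈ 0.689 dB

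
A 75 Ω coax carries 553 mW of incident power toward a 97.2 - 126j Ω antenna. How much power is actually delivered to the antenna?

|Γ| = |(22.2 − j126)/(172.2 − j126)| = 0.6
|Γ|² = 0.36
P_refl = |Γ|²·P_inc = 199 mW, P_del = (1 − |Γ|²)·P_inc = 354 mW

P_delivered ≈ 354 mW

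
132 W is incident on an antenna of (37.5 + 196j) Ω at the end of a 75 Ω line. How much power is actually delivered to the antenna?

P_delivered ≈ 29.1 W

|Γ| = |(-37.5 + j196)/(112.5 + j196)| = 0.883
|Γ|² = 0.78
P_refl = |Γ|²·P_inc = 103 W, P_del = (1 − |Γ|²)·P_inc = 29.1 W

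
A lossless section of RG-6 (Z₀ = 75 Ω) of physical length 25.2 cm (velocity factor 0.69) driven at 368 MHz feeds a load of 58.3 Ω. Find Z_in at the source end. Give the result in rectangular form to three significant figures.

Z_in ≈ 60.8 − j9.41 Ω

λ = v/f = 0.69·c / 368 MHz = 0.562 m
βl = 2π·l/λ = 2π × 0.448 = 161°
tan(βl) = tan(161°) = -0.339
Z_in = Z_0·(Z_L + jZ_0·tanβl)/(Z_0 + jZ_L·tanβl)
     = 75·(58.3 − j25.4)/(75 − j19.8)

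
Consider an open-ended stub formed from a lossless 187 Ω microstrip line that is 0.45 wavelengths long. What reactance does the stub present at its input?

X_in ≈ 576 Ω (inductive)

βl = 2π × 0.45 = 162°
tan(βl) = -0.325
For an open-ended stub, Z_in = −jZ_0·cot(βl) = −jZ_0/tan(βl)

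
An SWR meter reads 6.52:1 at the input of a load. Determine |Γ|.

|Γ| ≈ 0.734

|Γ| = (S − 1)/(S + 1) = (6.52 − 1)/(6.52 + 1) = 5.52/7.52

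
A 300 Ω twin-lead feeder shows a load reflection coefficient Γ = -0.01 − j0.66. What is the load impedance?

Z_L = Z_0·(1 + Γ)/(1 − Γ) = 300·(0.99 − j0.66)/(1.01 + j0.66)

Z_L ≈ 116 − j272 Ω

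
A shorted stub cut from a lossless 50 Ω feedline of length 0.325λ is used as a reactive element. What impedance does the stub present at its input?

βl = 2π × 0.325 = 117°
tan(βl) = -1.96
For a shorted stub, Z_in = jZ_0·tan(βl)

Z_in ≈ −j98.1 Ω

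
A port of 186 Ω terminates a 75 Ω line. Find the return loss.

RL ≈ 7.43 dB

Γ = (186 − 75)/(186 + 75) = 0.425
RL = −20·log₁₀|Γ| = −20·log₁₀(0.425)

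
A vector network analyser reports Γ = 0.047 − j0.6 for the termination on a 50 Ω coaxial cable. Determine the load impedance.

Z_L = Z_0·(1 + Γ)/(1 − Γ) = 50·(1.05 − j0.6)/(0.953 + j0.6)

Z_L ≈ 25.1 − j47.3 Ω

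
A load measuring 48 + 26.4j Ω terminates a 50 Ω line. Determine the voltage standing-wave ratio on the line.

Γ = (Z_L − Z_0)/(Z_L + Z_0) = (-2 + j26.4)/(98 + j26.4)
|Γ| = 26.5/101 = 0.261
VSWR = (1 + |Γ|)/(1 − |Γ|) = 1.26/0.739

VSWR ≈ 1.71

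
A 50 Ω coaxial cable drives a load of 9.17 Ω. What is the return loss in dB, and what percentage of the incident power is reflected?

RL ≈ 3.22 dB; 47.6% of incident power reflected

Γ = (9.17 − 50)/(9.17 + 50) = -0.69
RL = −20·log₁₀(0.69) = 3.22 dB
P_refl/P_inc = |Γ|² = 0.476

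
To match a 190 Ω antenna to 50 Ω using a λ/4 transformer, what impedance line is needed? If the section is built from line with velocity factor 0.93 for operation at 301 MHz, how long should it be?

Z_qwt ≈ 97.5 Ω; length ≈ 23.2 cm

Z_qwt = √(Z_0·R_L) = √(50 × 190) = √9500
λ = 0.93·c/f = 0.927 m, so l = λ/4 = 0.232 m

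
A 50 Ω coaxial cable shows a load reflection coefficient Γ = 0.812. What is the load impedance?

Z_L = Z_0·(1 + Γ)/(1 − Γ) = 50·(1.81)/(0.188)

Z_L ≈ 482 Ω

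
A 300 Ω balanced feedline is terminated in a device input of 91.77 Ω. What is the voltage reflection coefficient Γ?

Γ = (Z_L − Z_0)/(Z_L + Z_0) = (91.77 − 300)/(91.77 + 300) = -208.2/391.8

Γ = -0.532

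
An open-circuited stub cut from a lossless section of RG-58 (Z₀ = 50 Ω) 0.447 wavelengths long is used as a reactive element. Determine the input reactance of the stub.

βl = 2π × 0.447 = 161°
tan(βl) = -0.346
For an open-circuited stub, Z_in = −jZ_0·cot(βl) = −jZ_0/tan(βl)

X_in ≈ 145 Ω (inductive)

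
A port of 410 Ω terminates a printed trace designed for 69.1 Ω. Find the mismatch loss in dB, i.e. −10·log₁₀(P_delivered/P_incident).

Γ = (410 − 69.1)/(410 + 69.1) = 0.712
|Γ|² = 0.506, so P_del/P_inc = 1 − |Γ|² = 0.494
ML = −10·log₁₀(1 − |Γ|²)

mismatch loss ≈ 3.07 dB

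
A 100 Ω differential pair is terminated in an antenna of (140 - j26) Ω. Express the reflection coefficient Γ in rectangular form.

Γ = (Z_L − Z_0)/(Z_L + Z_0) = (40 − j26)/(240 − j26)

Γ ≈ 0.176 − j0.0892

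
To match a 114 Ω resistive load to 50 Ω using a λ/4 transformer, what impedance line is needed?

Z_qwt ≈ 75.5 Ω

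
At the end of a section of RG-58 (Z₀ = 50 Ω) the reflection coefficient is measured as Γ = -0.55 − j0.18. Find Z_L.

Z_L = Z_0·(1 + Γ)/(1 − Γ) = 50·(0.45 − j0.18)/(1.55 + j0.18)

Z_L ≈ 13.7 − j7.39 Ω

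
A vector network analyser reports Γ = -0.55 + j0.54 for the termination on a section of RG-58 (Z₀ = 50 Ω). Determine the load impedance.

Z_L = Z_0·(1 + Γ)/(1 − Γ) = 50·(0.45 + j0.54)/(1.55 − j0.54)

Z_L ≈ 7.53 + j20 Ω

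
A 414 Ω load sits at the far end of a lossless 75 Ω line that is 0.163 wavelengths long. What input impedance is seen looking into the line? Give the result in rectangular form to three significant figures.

Z_in ≈ 18.4 − j43.6 Ω

βl = 2π × 0.163 = 58.7°
tan(βl) = tan(58.7°) = 1.64
Z_in = Z_0·(Z_L + jZ_0·tanβl)/(Z_0 + jZ_L·tanβl)
     = 75·(414 + j123)/(75 + j680)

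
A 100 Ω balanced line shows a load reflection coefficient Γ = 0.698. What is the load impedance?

Z_L ≈ 562 Ω

Z_L = Z_0·(1 + Γ)/(1 − Γ) = 100·(1.7)/(0.302)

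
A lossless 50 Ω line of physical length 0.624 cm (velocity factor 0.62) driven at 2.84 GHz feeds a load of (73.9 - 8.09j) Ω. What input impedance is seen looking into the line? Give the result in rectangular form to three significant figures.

λ = v/f = 0.62·c / 2.84 GHz = 0.0655 m
βl = 2π·l/λ = 2π × 0.0953 = 34.3°
tan(βl) = tan(34.3°) = 0.682
Z_in = Z_0·(Z_L + jZ_0·tanβl)/(Z_0 + jZ_L·tanβl)
     = 50·(73.9 + j26)/(55.5 + j50.4)

Z_in ≈ 48.1 − j20.3 Ω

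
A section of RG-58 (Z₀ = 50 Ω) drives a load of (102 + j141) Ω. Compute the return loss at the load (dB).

RL ≈ 2.79 dB

Γ = (52 + j141)/(152 + j141), |Γ| = 0.725
RL = −20·log₁₀|Γ| = −20·log₁₀(0.725)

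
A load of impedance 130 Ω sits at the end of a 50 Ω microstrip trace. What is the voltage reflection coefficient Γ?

Γ = (Z_L − Z_0)/(Z_L + Z_0) = (130 − 50)/(130 + 50) = 80/180

Γ = 0.444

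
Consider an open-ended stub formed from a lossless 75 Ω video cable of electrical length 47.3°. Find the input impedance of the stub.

Z_in ≈ −j69.2 Ω

tan(βl) = 1.08
For an open-ended stub, Z_in = −jZ_0·cot(βl) = −jZ_0/tan(βl)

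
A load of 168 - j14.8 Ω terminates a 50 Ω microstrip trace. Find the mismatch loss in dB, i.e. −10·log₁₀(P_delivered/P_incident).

Γ = (118 − j14.8)/(218 − j14.8), |Γ| = 0.544
|Γ|² = 0.296, so P_del/P_inc = 1 − |Γ|² = 0.704
ML = −10·log₁₀(1 − |Γ|²)

mismatch loss ≈ 1.53 dB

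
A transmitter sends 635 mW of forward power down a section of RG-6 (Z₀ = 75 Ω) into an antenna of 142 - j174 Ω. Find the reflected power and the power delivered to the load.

P_reflected ≈ 285 mW; P_delivered ≈ 350 mW

|Γ| = |(67 − j174)/(217 − j174)| = 0.67
|Γ|² = 0.449
P_refl = |Γ|²·P_inc = 285 mW, P_del = (1 − |Γ|²)·P_inc = 350 mW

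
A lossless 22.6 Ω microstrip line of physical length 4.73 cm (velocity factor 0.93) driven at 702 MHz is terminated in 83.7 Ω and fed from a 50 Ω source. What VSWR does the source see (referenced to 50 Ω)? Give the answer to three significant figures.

VSWR ≈ 4.86

λ = v/f = 0.93·c / 702 MHz = 0.397 m
βl = 2π·l/λ = 2π × 0.119 = 42.8°
tan(βl) = 0.927
Z_in = Z_0·(Z_L + jZ_0·tanβl)/(Z_0 + jZ_L·tanβl) = 12.2 − j20.8 Ω
Γ_s = (Z_in − Z_s)/(Z_in + Z_s) = (-37.8 − j20.8)/(62.2 − j20.8), |Γ_s| = 0.659
VSWR = (1 + |Γ_s|)/(1 − |Γ_s|)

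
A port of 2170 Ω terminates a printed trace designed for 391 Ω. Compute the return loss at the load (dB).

RL ≈ 3.16 dB

Γ = (2170 − 391)/(2170 + 391) = 0.695
RL = −20·log₁₀|Γ| = −20·log₁₀(0.695)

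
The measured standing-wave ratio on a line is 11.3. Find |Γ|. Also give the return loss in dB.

|Γ| ≈ 0.837; return loss ≈ 1.54 dB

|Γ| = (S − 1)/(S + 1) = (11.3 − 1)/(11.3 + 1) = 10.3/12.3
RL = −20·log₁₀|Γ| = −20·log₁₀(0.837)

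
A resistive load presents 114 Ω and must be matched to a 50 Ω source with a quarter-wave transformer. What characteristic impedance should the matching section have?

Z_qwt ≈ 75.5 Ω

Z_qwt = √(Z_0·R_L) = √(50 × 114) = √5700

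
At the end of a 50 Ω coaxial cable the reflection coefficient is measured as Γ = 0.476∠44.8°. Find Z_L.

Z_L ≈ 70.2 + j60.9 Ω

Z_L = Z_0·(1 + Γ)/(1 − Γ) = 50·(1.34 + j0.335)/(0.662 − j0.335)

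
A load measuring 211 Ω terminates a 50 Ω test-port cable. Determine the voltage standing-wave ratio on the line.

Γ = (211 − 50)/(211 + 50) = 0.617
VSWR = (1 + 0.617)/(1 − 0.617)

VSWR ≈ 4.22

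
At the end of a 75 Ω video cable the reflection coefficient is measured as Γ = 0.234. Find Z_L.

Z_L ≈ 121 Ω

Z_L = Z_0·(1 + Γ)/(1 − Γ) = 75·(1.23)/(0.766)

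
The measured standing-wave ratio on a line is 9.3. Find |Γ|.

|Γ| = (S − 1)/(S + 1) = (9.3 − 1)/(9.3 + 1) = 8.3/10.3

|Γ| ≈ 0.806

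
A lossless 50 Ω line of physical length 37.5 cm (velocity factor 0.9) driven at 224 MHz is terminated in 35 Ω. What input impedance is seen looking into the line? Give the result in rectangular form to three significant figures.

λ = v/f = 0.9·c / 224 MHz = 1.21 m
βl = 2π·l/λ = 2π × 0.311 = 112°
tan(βl) = tan(112°) = -2.48
Z_in = Z_0·(Z_L + jZ_0·tanβl)/(Z_0 + jZ_L·tanβl)
     = 50·(35 − j124)/(50 − j86.6)

Z_in ≈ 62.3 − j15.8 Ω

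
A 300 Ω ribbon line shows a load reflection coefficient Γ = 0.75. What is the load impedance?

Z_L ≈ 2100 Ω

Z_L = Z_0·(1 + Γ)/(1 − Γ) = 300·(1.75)/(0.25)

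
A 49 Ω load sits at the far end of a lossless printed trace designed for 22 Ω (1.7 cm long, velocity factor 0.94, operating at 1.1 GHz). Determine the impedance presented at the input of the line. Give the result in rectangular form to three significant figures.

λ = v/f = 0.94·c / 1.1 GHz = 0.256 m
βl = 2π·l/λ = 2π × 0.0663 = 23.9°
tan(βl) = tan(23.9°) = 0.443
Z_in = Z_0·(Z_L + jZ_0·tanβl)/(Z_0 + jZ_L·tanβl)
     = 22·(49 + j9.74)/(22 + j21.7)

Z_in ≈ 29.7 − j19.6 Ω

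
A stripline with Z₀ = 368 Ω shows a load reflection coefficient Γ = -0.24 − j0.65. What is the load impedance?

Z_L ≈ 97.6 − j244 Ω

Z_L = Z_0·(1 + Γ)/(1 − Γ) = 368·(0.76 − j0.65)/(1.24 + j0.65)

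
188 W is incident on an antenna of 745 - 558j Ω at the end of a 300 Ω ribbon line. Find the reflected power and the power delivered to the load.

P_reflected ≈ 68.2 W; P_delivered ≈ 120 W

|Γ| = |(445 − j558)/(1045 − j558)| = 0.602
|Γ|² = 0.363
P_refl = |Γ|²·P_inc = 68.2 W, P_del = (1 − |Γ|²)·P_inc = 120 W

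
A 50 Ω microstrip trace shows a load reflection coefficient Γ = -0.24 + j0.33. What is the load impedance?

Z_L ≈ 25.3 + j20 Ω

Z_L = Z_0·(1 + Γ)/(1 − Γ) = 50·(0.76 + j0.33)/(1.24 − j0.33)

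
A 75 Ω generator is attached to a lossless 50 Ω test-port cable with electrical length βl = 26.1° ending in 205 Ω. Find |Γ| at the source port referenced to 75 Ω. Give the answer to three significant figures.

|Γ| ≈ 0.548

tan(βl) = 0.49
Z_in = Z_0·(Z_L + jZ_0·tanβl)/(Z_0 + jZ_L·tanβl) = 50.5 − j76.9 Ω
Γ_s = (Z_in − Z_s)/(Z_in + Z_s) = (-24.5 − j76.9)/(125 − j76.9), |Γ_s| = 0.548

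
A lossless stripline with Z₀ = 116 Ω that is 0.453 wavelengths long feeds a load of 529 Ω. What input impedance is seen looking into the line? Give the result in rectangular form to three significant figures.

βl = 2π × 0.453 = 163°
tan(βl) = tan(163°) = -0.304
Z_in = Z_0·(Z_L + jZ_0·tanβl)/(Z_0 + jZ_L·tanβl)
     = 116·(529 − j35.3)/(116 − j161)

Z_in ≈ 198 + j239 Ω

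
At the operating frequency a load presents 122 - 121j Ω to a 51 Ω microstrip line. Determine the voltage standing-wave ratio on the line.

Γ = (Z_L − Z_0)/(Z_L + Z_0) = (71 − j121)/(173 − j121)
|Γ| = 140/211 = 0.665
VSWR = (1 + |Γ|)/(1 − |Γ|) = 1.66/0.335

VSWR ≈ 4.96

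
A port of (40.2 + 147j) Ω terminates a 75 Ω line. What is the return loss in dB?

Γ = (-34.8 + j147)/(115.2 + j147), |Γ| = 0.809
RL = −20·log₁₀|Γ| = −20·log₁₀(0.809)

RL ≈ 1.84 dB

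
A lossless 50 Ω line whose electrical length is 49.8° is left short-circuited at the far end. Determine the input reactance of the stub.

X_in ≈ 59.2 Ω (inductive)

tan(βl) = 1.18
For a short-circuited stub, Z_in = jZ_0·tan(βl)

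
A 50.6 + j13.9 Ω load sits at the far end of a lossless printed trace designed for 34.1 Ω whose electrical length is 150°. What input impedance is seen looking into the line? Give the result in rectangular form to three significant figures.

tan(βl) = tan(150°) = -0.577
Z_in = Z_0·(Z_L + jZ_0·tanβl)/(Z_0 + jZ_L·tanβl)
     = 34.1·(50.6 − j5.79)/(42.1 − j29.2)

Z_in ≈ 29.9 + j16 Ω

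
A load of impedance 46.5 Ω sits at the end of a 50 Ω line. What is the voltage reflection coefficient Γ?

Γ = (Z_L − Z_0)/(Z_L + Z_0) = (46.5 − 50)/(46.5 + 50) = -3.5/96.5

Γ = -0.0363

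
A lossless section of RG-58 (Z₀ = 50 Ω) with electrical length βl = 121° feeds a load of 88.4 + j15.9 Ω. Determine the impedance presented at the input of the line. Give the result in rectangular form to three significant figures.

tan(βl) = tan(121°) = -1.66
Z_in = Z_0·(Z_L + jZ_0·tanβl)/(Z_0 + jZ_L·tanβl)
     = 50·(88.4 − j67.3)/(76.5 − j147)

Z_in ≈ 30.3 + j14.3 Ω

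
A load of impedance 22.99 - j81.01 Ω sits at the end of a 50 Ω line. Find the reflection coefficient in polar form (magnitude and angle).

Γ = (Z_L − Z_0)/(Z_L + Z_0) = (-27.01 − j81.01)/(72.99 − j81.01)
|Γ| = 85.4/109 = 0.783

Γ ≈ 0.783 ∠ -60.5°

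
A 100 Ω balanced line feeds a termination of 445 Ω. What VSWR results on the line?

VSWR ≈ 4.45

For a purely resistive load, VSWR = R_L/Z_0 or Z_0/R_L (whichever > 1) = 445/100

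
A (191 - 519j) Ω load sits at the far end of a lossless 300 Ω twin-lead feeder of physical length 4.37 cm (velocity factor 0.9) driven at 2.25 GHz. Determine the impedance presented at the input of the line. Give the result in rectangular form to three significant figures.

λ = v/f = 0.9·c / 2.25 GHz = 0.12 m
βl = 2π·l/λ = 2π × 0.364 = 131°
tan(βl) = tan(131°) = -1.15
Z_in = Z_0·(Z_L + jZ_0·tanβl)/(Z_0 + jZ_L·tanβl)
     = 300·(191 − j863)/(-295 − j219)

Z_in ≈ 295 + j659 Ω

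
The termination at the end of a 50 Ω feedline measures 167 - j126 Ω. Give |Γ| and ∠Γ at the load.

Γ = (Z_L − Z_0)/(Z_L + Z_0) = (117 − j126)/(217 − j126)
|Γ| = 172/251 = 0.685

Γ ≈ 0.685 ∠ -17°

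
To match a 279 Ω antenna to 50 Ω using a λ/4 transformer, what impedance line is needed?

Z_qwt ≈ 118 Ω

Z_qwt = √(Z_0·R_L) = √(50 × 279) = √13950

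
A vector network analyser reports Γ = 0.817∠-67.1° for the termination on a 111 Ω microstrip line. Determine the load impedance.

Z_L ≈ 35.8 − j162 Ω

Z_L = Z_0·(1 + Γ)/(1 − Γ) = 111·(1.32 − j0.753)/(0.682 + j0.753)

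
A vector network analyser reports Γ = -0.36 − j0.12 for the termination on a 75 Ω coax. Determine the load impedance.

Z_L = Z_0·(1 + Γ)/(1 − Γ) = 75·(0.64 − j0.12)/(1.36 + j0.12)

Z_L ≈ 34.4 − j9.66 Ω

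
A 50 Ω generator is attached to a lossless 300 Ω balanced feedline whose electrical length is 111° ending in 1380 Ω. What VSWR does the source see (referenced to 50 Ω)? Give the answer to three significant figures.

VSWR ≈ 5.16

tan(βl) = -2.61
Z_in = Z_0·(Z_L + jZ_0·tanβl)/(Z_0 + jZ_L·tanβl) = 74.3 + j109 Ω
Γ_s = (Z_in − Z_s)/(Z_in + Z_s) = (24.3 + j109)/(124 + j109), |Γ_s| = 0.675
VSWR = (1 + |Γ_s|)/(1 − |Γ_s|)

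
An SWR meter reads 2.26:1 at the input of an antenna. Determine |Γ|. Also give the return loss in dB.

|Γ| = (S − 1)/(S + 1) = (2.26 − 1)/(2.26 + 1) = 1.26/3.26
RL = −20·log₁₀|Γ| = −20·log₁₀(0.387)

|Γ| ≈ 0.387; return loss ≈ 8.26 dB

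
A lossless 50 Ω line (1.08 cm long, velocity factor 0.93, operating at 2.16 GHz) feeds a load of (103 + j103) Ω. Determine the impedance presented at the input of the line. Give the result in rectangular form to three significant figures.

λ = v/f = 0.93·c / 2.16 GHz = 0.129 m
βl = 2π·l/λ = 2π × 0.0836 = 30.1°
tan(βl) = tan(30.1°) = 0.58
Z_in = Z_0·(Z_L + jZ_0·tanβl)/(Z_0 + jZ_L·tanβl)
     = 50·(103 + j132)/(-9.71 + j59.7)

Z_in ≈ 94 − j102 Ω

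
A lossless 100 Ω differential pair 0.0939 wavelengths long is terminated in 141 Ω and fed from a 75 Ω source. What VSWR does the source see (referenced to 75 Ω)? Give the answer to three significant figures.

βl = 2π × 0.0939 = 33.8°
tan(βl) = 0.67
Z_in = Z_0·(Z_L + jZ_0·tanβl)/(Z_0 + jZ_L·tanβl) = 108 − j35 Ω
Γ_s = (Z_in − Z_s)/(Z_in + Z_s) = (33 − j35)/(183 − j35), |Γ_s| = 0.258
VSWR = (1 + |Γ_s|)/(1 − |Γ_s|)

VSWR ≈ 1.7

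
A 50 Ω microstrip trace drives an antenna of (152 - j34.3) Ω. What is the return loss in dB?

RL ≈ 5.59 dB

Γ = (102 − j34.3)/(202 − j34.3), |Γ| = 0.525
RL = −20·log₁₀|Γ| = −20·log₁₀(0.525)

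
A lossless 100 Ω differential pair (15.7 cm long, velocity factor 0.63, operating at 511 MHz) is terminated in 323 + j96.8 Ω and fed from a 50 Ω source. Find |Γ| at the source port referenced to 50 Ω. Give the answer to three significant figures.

λ = v/f = 0.63·c / 511 MHz = 0.37 m
βl = 2π·l/λ = 2π × 0.424 = 153°
tan(βl) = -0.514
Z_in = Z_0·(Z_L + jZ_0·tanβl)/(Z_0 + jZ_L·tanβl) = 81.7 + j121 Ω
Γ_s = (Z_in − Z_s)/(Z_in + Z_s) = (31.7 + j121)/(132 + j121), |Γ_s| = 0.699

|Γ| ≈ 0.699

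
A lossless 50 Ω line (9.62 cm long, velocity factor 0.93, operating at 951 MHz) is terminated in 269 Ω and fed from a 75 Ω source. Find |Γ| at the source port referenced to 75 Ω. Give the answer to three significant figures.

λ = v/f = 0.93·c / 951 MHz = 0.293 m
βl = 2π·l/λ = 2π × 0.328 = 118°
tan(βl) = -1.88
Z_in = Z_0·(Z_L + jZ_0·tanβl)/(Z_0 + jZ_L·tanβl) = 11.8 + j25.5 Ω
Γ_s = (Z_in − Z_s)/(Z_in + Z_s) = (-63.2 + j25.5)/(86.8 + j25.5), |Γ_s| = 0.753

|Γ| ≈ 0.753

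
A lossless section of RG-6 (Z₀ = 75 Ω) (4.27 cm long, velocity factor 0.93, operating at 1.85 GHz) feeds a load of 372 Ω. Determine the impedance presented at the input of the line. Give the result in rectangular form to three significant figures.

Z_in ≈ 15.8 + j15.2 Ω

λ = v/f = 0.93·c / 1.85 GHz = 0.151 m
βl = 2π·l/λ = 2π × 0.283 = 102°
tan(βl) = tan(102°) = -4.73
Z_in = Z_0·(Z_L + jZ_0·tanβl)/(Z_0 + jZ_L·tanβl)
     = 75·(372 − j355)/(75 − j1760)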